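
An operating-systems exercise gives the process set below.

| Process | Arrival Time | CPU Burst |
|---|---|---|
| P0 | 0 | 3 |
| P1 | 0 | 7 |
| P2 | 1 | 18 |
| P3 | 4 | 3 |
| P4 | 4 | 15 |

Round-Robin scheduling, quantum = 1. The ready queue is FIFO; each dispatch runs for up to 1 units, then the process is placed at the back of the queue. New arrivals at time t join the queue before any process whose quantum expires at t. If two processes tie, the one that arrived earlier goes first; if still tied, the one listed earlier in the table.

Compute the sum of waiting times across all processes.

84

Timeline: | P0 0-1 | P1 1-2 | P2 2-3 | P0 3-4 | P1 4-5 | P2 5-6 | P3 6-7 | P4 7-8 | P0 8-9 | P1 9-10 | P2 10-11 | P3 11-12 | P4 12-13 | P1 13-14 | P2 14-15 | P3 15-16 | P4 16-17 | P1 17-18 | P2 18-19 | P4 19-20 | P1 20-21 | P2 21-22 | P4 22-23 | P1 23-24 | P2 24-25 | P4 25-26 | P2 26-27 | P4 27-28 | P2 28-29 | P4 29-30 | P2 30-31 | P4 31-32 | P2 32-33 | P4 33-34 | P2 34-35 | P4 35-36 | P2 36-37 | P4 37-38 | P2 38-39 | P4 39-40 | P2 40-41 | P4 41-42 | P2 42-43 | P4 43-44 | P2 44-46 |
Completion: P0=9  P1=24  P2=46  P3=16  P4=44
Turnaround (C−A): P0=9  P1=24  P2=45  P3=12  P4=40
Waiting = turnaround − burst: P0=6, P1=17, P2=27, P3=9, P4=25
Total waiting = 6 + 17 + 27 + 9 + 25 = 84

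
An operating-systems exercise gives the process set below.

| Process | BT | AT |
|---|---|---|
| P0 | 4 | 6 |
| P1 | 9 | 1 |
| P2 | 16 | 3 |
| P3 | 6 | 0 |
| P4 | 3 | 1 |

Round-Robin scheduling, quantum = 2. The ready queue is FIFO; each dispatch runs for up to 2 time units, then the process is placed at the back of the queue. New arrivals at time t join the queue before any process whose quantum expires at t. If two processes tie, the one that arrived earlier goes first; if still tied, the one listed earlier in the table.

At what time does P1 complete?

30

Timeline: | P3 0-2 | P1 2-4 | P4 4-6 | P3 6-8 | P2 8-10 | P1 10-12 | P0 12-14 | P4 14-15 | P3 15-17 | P2 17-19 | P1 19-21 | P0 21-23 | P2 23-25 | P1 25-27 | P2 27-29 | P1 29-30 | P2 30-38 |
Completion: P0=23  P1=30  P2=38  P3=17  P4=15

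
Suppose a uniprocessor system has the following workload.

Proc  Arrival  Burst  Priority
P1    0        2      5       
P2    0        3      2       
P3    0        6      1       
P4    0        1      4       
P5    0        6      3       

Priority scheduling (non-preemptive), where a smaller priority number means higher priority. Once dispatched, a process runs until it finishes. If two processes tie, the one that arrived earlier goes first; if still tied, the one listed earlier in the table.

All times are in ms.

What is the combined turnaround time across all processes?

64

Schedule: | P3 0-6 | P2 6-9 | P5 9-15 | P4 15-16 | P1 16-18 |
Completion: P1=18  P2=9  P3=6  P4=16  P5=15
Turnaround (C−A): P1=18  P2=9  P3=6  P4=16  P5=15
Turnaround = completion − arrival: P1=18, P2=9, P3=6, P4=16, P5=15
Total turnaround = 18 + 9 + 6 + 16 + 15 = 64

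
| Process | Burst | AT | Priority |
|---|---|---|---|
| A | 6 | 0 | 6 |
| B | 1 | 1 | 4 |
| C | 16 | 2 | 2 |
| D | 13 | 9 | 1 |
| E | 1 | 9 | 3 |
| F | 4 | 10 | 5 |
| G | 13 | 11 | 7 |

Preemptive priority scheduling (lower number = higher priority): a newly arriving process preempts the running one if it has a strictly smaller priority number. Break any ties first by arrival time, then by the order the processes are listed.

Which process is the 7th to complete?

G

Schedule: | A 0-1 | B 1-2 | C 2-9 | D 9-22 | C 22-31 | E 31-32 | F 32-36 | A 36-41 | G 41-54 |
Completion: A=41  B=2  C=31  D=22  E=32  F=36  G=54
Turnaround (C−A): A=41  B=1  C=29  D=13  E=23  F=26  G=43
Finish order: B → D → C → E → F → A → G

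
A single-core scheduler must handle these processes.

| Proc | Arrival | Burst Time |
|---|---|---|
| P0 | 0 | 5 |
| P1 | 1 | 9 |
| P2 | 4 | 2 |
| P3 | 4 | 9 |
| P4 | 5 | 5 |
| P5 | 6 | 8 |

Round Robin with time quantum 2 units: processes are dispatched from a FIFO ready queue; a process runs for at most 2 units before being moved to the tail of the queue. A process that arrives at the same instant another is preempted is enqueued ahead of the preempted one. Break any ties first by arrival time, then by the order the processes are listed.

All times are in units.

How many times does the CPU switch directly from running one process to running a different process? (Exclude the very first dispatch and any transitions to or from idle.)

Schedule: | P0 0-2 | P1 2-4 | P0 4-6 | P2 6-8 | P3 8-10 | P1 10-12 | P4 12-14 | P5 14-16 | P0 16-17 | P3 17-19 | P1 19-21 | P4 21-23 | P5 23-25 | P3 25-27 | P1 27-29 | P4 29-30 | P5 30-32 | P3 32-34 | P1 34-35 | P5 35-37 | P3 37-38 |
Completion: P0=17  P1=35  P2=8  P3=38  P4=30  P5=37

20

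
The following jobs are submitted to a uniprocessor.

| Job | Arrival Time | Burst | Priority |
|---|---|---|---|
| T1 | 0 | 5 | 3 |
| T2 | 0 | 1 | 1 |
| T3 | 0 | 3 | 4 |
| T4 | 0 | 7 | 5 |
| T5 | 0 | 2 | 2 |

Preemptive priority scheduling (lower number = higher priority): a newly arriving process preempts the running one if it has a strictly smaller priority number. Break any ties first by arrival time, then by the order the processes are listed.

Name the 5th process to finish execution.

T4

Timeline: | T2 0-1 | T5 1-3 | T1 3-8 | T3 8-11 | T4 11-18 |
Completion: T1=8  T2=1  T3=11  T4=18  T5=3
Turnaround (C−A): T1=8  T2=1  T3=11  T4=18  T5=3
Finish order: T2 → T5 → T1 → T3 → T4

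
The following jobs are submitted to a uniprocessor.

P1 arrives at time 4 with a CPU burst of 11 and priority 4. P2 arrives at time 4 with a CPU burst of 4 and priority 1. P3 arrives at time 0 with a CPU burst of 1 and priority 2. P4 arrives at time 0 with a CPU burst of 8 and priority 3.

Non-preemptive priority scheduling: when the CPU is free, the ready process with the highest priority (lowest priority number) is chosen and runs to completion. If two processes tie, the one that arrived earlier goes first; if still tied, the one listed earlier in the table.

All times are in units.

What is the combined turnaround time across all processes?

39

Gantt: | P3 0-1 | P4 1-9 | P2 9-13 | P1 13-24 |
Completion: P1=24  P2=13  P3=1  P4=9
Turnaround (C−A): P1=20  P2=9  P3=1  P4=9
Turnaround = completion − arrival: P1=20, P2=9, P3=1, P4=9
Total turnaround = 20 + 9 + 1 + 9 = 39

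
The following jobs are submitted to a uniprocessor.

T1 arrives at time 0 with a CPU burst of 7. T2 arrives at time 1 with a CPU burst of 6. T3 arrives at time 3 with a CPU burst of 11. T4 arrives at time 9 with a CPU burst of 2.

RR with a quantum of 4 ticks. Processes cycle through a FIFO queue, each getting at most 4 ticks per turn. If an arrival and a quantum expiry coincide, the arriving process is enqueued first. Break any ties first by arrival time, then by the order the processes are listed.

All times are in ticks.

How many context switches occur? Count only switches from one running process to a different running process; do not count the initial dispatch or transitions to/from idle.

6

Schedule: | T1 0-4 | T2 4-8 | T3 8-12 | T1 12-15 | T2 15-17 | T4 17-19 | T3 19-26 |
Completion: T1=15  T2=17  T3=26  T4=19
Turnaround (C−A): T1=15  T2=16  T3=23  T4=10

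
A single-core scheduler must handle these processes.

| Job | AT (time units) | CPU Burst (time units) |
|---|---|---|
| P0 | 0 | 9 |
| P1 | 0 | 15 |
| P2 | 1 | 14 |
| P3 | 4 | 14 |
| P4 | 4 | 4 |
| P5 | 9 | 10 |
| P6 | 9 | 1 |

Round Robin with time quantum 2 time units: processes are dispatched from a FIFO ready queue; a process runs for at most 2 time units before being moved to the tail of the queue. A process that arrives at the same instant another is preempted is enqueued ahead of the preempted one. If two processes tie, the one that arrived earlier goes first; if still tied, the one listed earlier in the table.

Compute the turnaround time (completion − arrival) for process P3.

Schedule: | P0 0-2 | P1 2-4 | P2 4-6 | P0 6-8 | P3 8-10 | P4 10-12 | P1 12-14 | P2 14-16 | P0 16-18 | P5 18-20 | P6 20-21 | P3 21-23 | P4 23-25 | P1 25-27 | P2 27-29 | P0 29-31 | P5 31-33 | P3 33-35 | P1 35-37 | P2 37-39 | P0 39-40 | P5 40-42 | P3 42-44 | P1 44-46 | P2 46-48 | P5 48-50 | P3 50-52 | P1 52-54 | P2 54-56 | P5 56-58 | P3 58-60 | P1 60-62 | P2 62-64 | P3 64-66 | P1 66-67 |
Completion: P0=40  P1=67  P2=64  P3=66  P4=25  P5=58  P6=21
Turnaround(P3) = completion − arrival = 66 − 4 = 62

62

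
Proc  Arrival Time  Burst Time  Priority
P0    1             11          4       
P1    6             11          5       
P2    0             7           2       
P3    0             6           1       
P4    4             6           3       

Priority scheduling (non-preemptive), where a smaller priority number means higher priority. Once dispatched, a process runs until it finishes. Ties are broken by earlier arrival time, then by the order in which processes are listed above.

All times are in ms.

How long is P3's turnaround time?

Gantt: | P3 0-6 | P2 6-13 | P4 13-19 | P0 19-30 | P1 30-41 |
Completion: P0=30  P1=41  P2=13  P3=6  P4=19
Turnaround (C−A): P0=29  P1=35  P2=13  P3=6  P4=15
Turnaround(P3) = completion − arrival = 6 − 0 = 6

6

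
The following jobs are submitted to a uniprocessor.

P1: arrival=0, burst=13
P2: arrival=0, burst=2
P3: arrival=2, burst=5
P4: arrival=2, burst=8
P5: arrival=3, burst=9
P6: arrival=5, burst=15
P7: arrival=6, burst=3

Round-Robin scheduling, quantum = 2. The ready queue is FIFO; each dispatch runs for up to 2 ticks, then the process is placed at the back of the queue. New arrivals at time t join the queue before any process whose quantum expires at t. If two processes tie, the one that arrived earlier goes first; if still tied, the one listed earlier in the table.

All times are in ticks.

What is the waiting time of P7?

18

Schedule: | P1 0-2 | P2 2-4 | P3 4-6 | P4 6-8 | P1 8-10 | P5 10-12 | P6 12-14 | P7 14-16 | P3 16-18 | P4 18-20 | P1 20-22 | P5 22-24 | P6 24-26 | P7 26-27 | P3 27-28 | P4 28-30 | P1 30-32 | P5 32-34 | P6 34-36 | P4 36-38 | P1 38-40 | P5 40-42 | P6 42-44 | P1 44-46 | P5 46-47 | P6 47-49 | P1 49-50 | P6 50-55 |
Completion: P1=50  P2=4  P3=28  P4=38  P5=47  P6=55  P7=27
Turnaround (C−A): P1=50  P2=4  P3=26  P4=36  P5=44  P6=50  P7=21
Waiting(P7) = turnaround − burst = 21 − 3 = 18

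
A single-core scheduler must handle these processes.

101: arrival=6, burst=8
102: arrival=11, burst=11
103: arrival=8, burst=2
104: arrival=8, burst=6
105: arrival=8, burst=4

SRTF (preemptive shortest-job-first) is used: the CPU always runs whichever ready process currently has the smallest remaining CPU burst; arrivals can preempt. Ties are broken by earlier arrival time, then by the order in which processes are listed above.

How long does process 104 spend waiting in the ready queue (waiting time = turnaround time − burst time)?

12

Schedule: | idle 0-6 | 101 6-8 | 103 8-10 | 105 10-14 | 101 14-20 | 104 20-26 | 102 26-37 |
Completion: 101=20  102=37  103=10  104=26  105=14
Waiting(104) = turnaround − burst = 18 − 6 = 12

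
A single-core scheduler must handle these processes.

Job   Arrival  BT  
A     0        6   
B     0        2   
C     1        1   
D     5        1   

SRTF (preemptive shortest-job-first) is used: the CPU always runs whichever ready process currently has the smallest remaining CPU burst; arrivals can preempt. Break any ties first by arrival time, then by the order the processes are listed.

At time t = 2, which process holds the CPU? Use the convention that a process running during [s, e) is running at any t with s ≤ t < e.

Schedule: | B 0-2 | C 2-3 | A 3-5 | D 5-6 | A 6-10 |
Completion: A=10  B=2  C=3  D=6
Turnaround (C−A): A=10  B=2  C=2  D=1

C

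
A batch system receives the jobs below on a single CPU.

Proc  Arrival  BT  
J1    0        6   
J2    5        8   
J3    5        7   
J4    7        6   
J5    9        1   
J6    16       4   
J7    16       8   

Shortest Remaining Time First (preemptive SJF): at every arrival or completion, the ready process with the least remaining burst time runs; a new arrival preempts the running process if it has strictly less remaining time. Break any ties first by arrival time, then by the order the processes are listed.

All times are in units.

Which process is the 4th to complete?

J4

Gantt: | J1 0-6 | J3 6-9 | J5 9-10 | J3 10-14 | J4 14-20 | J6 20-24 | J2 24-32 | J7 32-40 |
Completion: J1=6  J2=32  J3=14  J4=20  J5=10  J6=24  J7=40
Turnaround (C−A): J1=6  J2=27  J3=9  J4=13  J5=1  J6=8  J7=24
Finish order: J1 → J5 → J3 → J4 → J6 → J2 → J7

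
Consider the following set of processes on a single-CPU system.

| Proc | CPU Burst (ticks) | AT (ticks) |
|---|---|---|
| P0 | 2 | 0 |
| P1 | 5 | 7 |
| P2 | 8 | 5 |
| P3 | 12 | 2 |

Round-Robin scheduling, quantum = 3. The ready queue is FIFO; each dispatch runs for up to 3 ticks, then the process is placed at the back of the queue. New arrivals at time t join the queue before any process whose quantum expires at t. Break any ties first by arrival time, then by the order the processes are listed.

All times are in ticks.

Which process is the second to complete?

P1

Timeline: | P0 0-2 | P3 2-5 | P2 5-8 | P3 8-11 | P1 11-14 | P2 14-17 | P3 17-20 | P1 20-22 | P2 22-24 | P3 24-27 |
Completion: P0=2  P1=22  P2=24  P3=27
Finish order: P0 → P1 → P2 → P3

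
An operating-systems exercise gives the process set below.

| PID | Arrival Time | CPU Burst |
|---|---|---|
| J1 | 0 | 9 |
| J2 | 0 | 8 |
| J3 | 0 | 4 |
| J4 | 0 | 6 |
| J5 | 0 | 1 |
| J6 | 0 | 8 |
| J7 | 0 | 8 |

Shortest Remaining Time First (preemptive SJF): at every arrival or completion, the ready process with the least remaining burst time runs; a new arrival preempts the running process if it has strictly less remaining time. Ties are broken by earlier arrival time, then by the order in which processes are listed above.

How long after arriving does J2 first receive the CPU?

11

Schedule: | J5 0-1 | J3 1-5 | J4 5-11 | J2 11-19 | J6 19-27 | J7 27-35 | J1 35-44 |
Completion: J1=44  J2=19  J3=5  J4=11  J5=1  J6=27  J7=35
Turnaround (C−A): J1=44  J2=19  J3=5  J4=11  J5=1  J6=27  J7=35
Response(J2) = first start − arrival = 11 − 0 = 11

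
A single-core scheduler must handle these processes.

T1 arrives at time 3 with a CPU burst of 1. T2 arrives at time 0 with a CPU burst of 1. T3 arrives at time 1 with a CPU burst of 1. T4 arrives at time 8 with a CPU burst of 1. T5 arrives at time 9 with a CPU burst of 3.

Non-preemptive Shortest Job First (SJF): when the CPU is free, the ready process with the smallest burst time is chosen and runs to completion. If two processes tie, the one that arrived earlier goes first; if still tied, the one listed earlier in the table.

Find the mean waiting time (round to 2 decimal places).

Timeline: | T2 0-1 | T3 1-2 | idle 2-3 | T1 3-4 | idle 4-8 | T4 8-9 | T5 9-12 |
Completion: T1=4  T2=1  T3=2  T4=9  T5=12
Turnaround (C−A): T1=1  T2=1  T3=1  T4=1  T5=3
Waiting times: T1=0, T2=0, T3=0, T4=0, T5=0
Average waiting = (0+0+0+0+0) / 5 = 0/5 = 0.00

0.00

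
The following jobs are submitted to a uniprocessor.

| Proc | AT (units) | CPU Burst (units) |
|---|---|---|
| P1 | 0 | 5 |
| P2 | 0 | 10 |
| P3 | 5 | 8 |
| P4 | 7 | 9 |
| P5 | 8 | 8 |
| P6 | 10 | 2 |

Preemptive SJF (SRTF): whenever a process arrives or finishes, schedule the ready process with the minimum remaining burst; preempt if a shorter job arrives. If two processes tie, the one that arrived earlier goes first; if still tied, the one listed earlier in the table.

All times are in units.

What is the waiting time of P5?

Schedule: | P1 0-5 | P3 5-10 | P6 10-12 | P3 12-15 | P5 15-23 | P4 23-32 | P2 32-42 |
Completion: P1=5  P2=42  P3=15  P4=32  P5=23  P6=12
Turnaround (C−A): P1=5  P2=42  P3=10  P4=25  P5=15  P6=2
Waiting(P5) = turnaround − burst = 15 − 8 = 7

7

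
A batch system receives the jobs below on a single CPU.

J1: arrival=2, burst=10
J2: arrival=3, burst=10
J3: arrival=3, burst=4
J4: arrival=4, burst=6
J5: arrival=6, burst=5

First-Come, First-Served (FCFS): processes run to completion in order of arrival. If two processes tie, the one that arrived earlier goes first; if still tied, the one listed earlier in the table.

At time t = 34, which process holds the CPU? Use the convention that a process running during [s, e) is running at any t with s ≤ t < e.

Gantt: | idle 0-2 | J1 2-12 | J2 12-22 | J3 22-26 | J4 26-32 | J5 32-37 |
Completion: J1=12  J2=22  J3=26  J4=32  J5=37

J5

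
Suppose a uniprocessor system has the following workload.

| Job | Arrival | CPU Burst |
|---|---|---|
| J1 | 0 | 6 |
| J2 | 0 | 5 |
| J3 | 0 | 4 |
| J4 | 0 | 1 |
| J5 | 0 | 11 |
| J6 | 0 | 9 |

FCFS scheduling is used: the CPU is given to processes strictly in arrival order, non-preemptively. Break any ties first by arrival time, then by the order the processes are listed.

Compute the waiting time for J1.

Gantt: | J1 0-6 | J2 6-11 | J3 11-15 | J4 15-16 | J5 16-27 | J6 27-36 |
Completion: J1=6  J2=11  J3=15  J4=16  J5=27  J6=36
Waiting(J1) = turnaround − burst = 6 − 6 = 0

0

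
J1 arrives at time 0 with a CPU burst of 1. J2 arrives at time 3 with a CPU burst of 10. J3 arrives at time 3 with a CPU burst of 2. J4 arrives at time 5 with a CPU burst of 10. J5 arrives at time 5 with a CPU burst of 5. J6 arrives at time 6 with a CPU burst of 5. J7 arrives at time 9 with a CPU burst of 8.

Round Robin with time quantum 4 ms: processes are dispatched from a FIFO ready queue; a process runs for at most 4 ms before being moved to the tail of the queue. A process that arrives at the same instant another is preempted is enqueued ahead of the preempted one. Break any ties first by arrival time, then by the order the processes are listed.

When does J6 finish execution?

35

Gantt: | J1 0-1 | idle 1-3 | J2 3-7 | J3 7-9 | J4 9-13 | J5 13-17 | J6 17-21 | J2 21-25 | J7 25-29 | J4 29-33 | J5 33-34 | J6 34-35 | J2 35-37 | J7 37-41 | J4 41-43 |
Completion: J1=1  J2=37  J3=9  J4=43  J5=34  J6=35  J7=41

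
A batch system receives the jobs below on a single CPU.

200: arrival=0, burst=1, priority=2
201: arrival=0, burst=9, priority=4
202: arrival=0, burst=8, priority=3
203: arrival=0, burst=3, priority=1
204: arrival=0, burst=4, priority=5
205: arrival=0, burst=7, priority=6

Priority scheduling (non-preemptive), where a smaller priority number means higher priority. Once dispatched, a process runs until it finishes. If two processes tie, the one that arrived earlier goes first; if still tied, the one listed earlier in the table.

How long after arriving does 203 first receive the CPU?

0

Gantt: | 203 0-3 | 200 3-4 | 202 4-12 | 201 12-21 | 204 21-25 | 205 25-32 |
Completion: 200=4  201=21  202=12  203=3  204=25  205=32
Response(203) = first start − arrival = 0 − 0 = 0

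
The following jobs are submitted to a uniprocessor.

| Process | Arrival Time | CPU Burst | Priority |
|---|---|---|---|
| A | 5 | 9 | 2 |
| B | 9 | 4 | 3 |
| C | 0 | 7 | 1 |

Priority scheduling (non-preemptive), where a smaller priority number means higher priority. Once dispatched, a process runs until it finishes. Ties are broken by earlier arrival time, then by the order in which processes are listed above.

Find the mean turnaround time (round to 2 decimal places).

9.67

Gantt: | C 0-7 | A 7-16 | B 16-20 |
Completion: A=16  B=20  C=7
Turnaround (C−A): A=11  B=11  C=7
Turnaround times: A=11, B=11, C=7
Average turnaround = (11+11+7) / 3 = 29/3 = 9.67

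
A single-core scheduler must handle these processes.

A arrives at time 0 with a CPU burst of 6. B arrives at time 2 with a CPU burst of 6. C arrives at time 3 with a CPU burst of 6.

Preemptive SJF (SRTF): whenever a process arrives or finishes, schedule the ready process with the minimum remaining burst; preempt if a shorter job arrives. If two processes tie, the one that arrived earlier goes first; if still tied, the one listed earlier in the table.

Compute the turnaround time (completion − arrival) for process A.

6

Timeline: | A 0-6 | B 6-12 | C 12-18 |
Completion: A=6  B=12  C=18
Turnaround (C−A): A=6  B=10  C=15
Turnaround(A) = completion − arrival = 6 − 0 = 6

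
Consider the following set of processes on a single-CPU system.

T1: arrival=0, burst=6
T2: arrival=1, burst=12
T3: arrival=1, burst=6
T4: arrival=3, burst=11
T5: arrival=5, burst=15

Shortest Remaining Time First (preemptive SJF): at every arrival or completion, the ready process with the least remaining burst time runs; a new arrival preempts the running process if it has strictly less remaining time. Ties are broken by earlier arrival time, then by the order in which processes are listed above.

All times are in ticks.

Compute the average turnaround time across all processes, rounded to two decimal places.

23.20

Timeline: | T1 0-6 | T3 6-12 | T4 12-23 | T2 23-35 | T5 35-50 |
Completion: T1=6  T2=35  T3=12  T4=23  T5=50
Turnaround (C−A): T1=6  T2=34  T3=11  T4=20  T5=45
Turnaround times: T1=6, T2=34, T3=11, T4=20, T5=45
Average turnaround = (6+34+11+20+45) / 5 = 116/5 = 23.20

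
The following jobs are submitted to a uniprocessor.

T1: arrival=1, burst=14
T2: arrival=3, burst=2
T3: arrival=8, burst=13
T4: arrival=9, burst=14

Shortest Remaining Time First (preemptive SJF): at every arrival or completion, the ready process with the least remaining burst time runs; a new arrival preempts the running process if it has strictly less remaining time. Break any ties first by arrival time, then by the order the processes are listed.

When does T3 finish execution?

30

Schedule: | idle 0-1 | T1 1-3 | T2 3-5 | T1 5-17 | T3 17-30 | T4 30-44 |
Completion: T1=17  T2=5  T3=30  T4=44
Turnaround (C−A): T1=16  T2=2  T3=22  T4=35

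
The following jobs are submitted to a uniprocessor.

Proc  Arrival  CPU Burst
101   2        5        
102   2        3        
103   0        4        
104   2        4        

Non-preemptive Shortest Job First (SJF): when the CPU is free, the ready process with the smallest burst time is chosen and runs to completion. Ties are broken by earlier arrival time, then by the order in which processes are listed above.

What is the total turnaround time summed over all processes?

Timeline: | 103 0-4 | 102 4-7 | 104 7-11 | 101 11-16 |
Completion: 101=16  102=7  103=4  104=11
Turnaround (C−A): 101=14  102=5  103=4  104=9
Turnaround = completion − arrival: 101=14, 102=5, 103=4, 104=9
Total turnaround = 14 + 5 + 4 + 9 = 32

32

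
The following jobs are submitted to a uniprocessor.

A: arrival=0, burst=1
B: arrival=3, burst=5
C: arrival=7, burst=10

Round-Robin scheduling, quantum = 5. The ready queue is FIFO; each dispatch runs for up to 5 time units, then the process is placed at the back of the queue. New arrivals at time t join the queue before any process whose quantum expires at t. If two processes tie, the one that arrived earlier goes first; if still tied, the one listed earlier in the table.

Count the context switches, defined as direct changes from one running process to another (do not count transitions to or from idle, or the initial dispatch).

Gantt: | A 0-1 | idle 1-3 | B 3-8 | C 8-18 |
Completion: A=1  B=8  C=18

1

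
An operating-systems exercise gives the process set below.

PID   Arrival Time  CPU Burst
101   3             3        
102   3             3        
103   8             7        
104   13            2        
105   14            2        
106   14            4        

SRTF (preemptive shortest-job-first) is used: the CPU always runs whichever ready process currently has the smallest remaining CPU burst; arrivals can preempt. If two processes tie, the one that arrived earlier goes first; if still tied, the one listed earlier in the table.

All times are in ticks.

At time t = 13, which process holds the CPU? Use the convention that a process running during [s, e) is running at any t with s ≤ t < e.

Timeline: | idle 0-3 | 101 3-6 | 102 6-9 | 103 9-13 | 104 13-15 | 105 15-17 | 103 17-20 | 106 20-24 |
Completion: 101=6  102=9  103=20  104=15  105=17  106=24

104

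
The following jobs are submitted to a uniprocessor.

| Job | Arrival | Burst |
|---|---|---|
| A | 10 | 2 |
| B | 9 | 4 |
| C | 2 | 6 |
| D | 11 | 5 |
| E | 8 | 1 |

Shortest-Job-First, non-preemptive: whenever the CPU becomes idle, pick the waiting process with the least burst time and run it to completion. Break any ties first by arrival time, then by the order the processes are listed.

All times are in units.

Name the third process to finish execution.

B

Schedule: | idle 0-2 | C 2-8 | E 8-9 | B 9-13 | A 13-15 | D 15-20 |
Completion: A=15  B=13  C=8  D=20  E=9
Turnaround (C−A): A=5  B=4  C=6  D=9  E=1
Finish order: C → E → B → A → D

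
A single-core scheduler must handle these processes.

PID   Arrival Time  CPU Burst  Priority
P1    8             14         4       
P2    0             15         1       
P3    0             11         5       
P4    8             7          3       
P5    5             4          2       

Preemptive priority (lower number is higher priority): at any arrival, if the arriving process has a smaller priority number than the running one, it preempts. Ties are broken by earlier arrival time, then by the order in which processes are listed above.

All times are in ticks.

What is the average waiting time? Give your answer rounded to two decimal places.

Timeline: | P2 0-15 | P5 15-19 | P4 19-26 | P1 26-40 | P3 40-51 |
Completion: P1=40  P2=15  P3=51  P4=26  P5=19
Turnaround (C−A): P1=32  P2=15  P3=51  P4=18  P5=14
Waiting times: P1=18, P2=0, P3=40, P4=11, P5=10
Average waiting = (18+0+40+11+10) / 5 = 79/5 = 15.80

15.80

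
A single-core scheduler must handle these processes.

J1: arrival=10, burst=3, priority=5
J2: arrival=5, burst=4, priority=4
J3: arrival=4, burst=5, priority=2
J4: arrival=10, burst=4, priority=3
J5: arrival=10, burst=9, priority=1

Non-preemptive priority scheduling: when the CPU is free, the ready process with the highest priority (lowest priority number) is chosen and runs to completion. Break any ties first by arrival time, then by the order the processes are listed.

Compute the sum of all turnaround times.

Timeline: | idle 0-4 | J3 4-9 | J2 9-13 | J5 13-22 | J4 22-26 | J1 26-29 |
Completion: J1=29  J2=13  J3=9  J4=26  J5=22
Turnaround (C−A): J1=19  J2=8  J3=5  J4=16  J5=12
Turnaround = completion − arrival: J1=19, J2=8, J3=5, J4=16, J5=12
Total turnaround = 19 + 8 + 5 + 16 + 12 = 60

60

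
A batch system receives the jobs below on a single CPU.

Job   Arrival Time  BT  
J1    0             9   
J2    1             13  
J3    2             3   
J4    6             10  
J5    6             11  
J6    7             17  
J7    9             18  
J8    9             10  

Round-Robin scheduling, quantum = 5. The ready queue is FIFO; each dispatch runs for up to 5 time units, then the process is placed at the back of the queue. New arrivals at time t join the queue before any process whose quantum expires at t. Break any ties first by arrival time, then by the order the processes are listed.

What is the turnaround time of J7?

Timeline: | J1 0-5 | J2 5-10 | J3 10-13 | J1 13-17 | J4 17-22 | J5 22-27 | J6 27-32 | J7 32-37 | J8 37-42 | J2 42-47 | J4 47-52 | J5 52-57 | J6 57-62 | J7 62-67 | J8 67-72 | J2 72-75 | J5 75-76 | J6 76-81 | J7 81-86 | J6 86-88 | J7 88-91 |
Completion: J1=17  J2=75  J3=13  J4=52  J5=76  J6=88  J7=91  J8=72
Turnaround (C−A): J1=17  J2=74  J3=11  J4=46  J5=70  J6=81  J7=82  J8=63
Turnaround(J7) = completion − arrival = 91 − 9 = 82

82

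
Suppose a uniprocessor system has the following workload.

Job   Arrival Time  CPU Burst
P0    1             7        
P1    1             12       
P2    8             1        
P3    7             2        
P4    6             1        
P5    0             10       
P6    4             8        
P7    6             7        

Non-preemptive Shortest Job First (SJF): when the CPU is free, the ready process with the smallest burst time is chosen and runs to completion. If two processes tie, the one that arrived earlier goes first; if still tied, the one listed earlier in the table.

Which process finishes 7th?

P6

Gantt: | P5 0-10 | P4 10-11 | P2 11-12 | P3 12-14 | P0 14-21 | P7 21-28 | P6 28-36 | P1 36-48 |
Completion: P0=21  P1=48  P2=12  P3=14  P4=11  P5=10  P6=36  P7=28
Finish order: P5 → P4 → P2 → P3 → P0 → P7 → P6 → P1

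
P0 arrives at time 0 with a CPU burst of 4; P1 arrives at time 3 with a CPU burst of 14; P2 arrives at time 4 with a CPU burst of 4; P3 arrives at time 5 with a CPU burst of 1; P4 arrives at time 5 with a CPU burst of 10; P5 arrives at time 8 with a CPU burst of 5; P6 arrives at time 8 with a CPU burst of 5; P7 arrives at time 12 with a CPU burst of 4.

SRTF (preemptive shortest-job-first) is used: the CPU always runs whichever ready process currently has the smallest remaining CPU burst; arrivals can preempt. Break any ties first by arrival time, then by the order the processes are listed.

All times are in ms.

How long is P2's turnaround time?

Schedule: | P0 0-4 | P2 4-5 | P3 5-6 | P2 6-9 | P5 9-14 | P7 14-18 | P6 18-23 | P4 23-33 | P1 33-47 |
Completion: P0=4  P1=47  P2=9  P3=6  P4=33  P5=14  P6=23  P7=18
Turnaround (C−A): P0=4  P1=44  P2=5  P3=1  P4=28  P5=6  P6=15  P7=6
Turnaround(P2) = completion − arrival = 9 − 4 = 5

5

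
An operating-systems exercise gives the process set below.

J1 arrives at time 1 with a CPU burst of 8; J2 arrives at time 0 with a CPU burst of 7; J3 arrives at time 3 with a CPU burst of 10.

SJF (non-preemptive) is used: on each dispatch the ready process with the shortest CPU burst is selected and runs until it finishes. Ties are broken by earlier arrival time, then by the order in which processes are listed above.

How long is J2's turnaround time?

Timeline: | J2 0-7 | J1 7-15 | J3 15-25 |
Completion: J1=15  J2=7  J3=25
Turnaround (C−A): J1=14  J2=7  J3=22
Turnaround(J2) = completion − arrival = 7 − 0 = 7

7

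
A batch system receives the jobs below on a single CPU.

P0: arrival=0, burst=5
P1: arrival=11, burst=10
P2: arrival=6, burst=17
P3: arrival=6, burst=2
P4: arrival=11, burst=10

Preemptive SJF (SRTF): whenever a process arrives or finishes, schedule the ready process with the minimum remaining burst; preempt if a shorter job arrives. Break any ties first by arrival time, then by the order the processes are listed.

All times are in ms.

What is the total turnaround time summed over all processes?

Schedule: | P0 0-5 | idle 5-6 | P3 6-8 | P2 8-11 | P1 11-21 | P4 21-31 | P2 31-45 |
Completion: P0=5  P1=21  P2=45  P3=8  P4=31
Turnaround (C−A): P0=5  P1=10  P2=39  P3=2  P4=20
Turnaround = completion − arrival: P0=5, P1=10, P2=39, P3=2, P4=20
Total turnaround = 5 + 10 + 39 + 2 + 20 = 76

76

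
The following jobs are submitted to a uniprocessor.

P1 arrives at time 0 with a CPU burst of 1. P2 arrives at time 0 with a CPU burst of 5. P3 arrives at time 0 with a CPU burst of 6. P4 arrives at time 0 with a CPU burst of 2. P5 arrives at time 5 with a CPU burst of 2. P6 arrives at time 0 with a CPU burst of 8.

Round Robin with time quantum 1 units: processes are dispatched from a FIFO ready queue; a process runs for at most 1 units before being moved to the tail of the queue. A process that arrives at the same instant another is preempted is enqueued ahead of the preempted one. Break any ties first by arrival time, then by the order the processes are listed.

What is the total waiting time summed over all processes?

Timeline: | P1 0-1 | P2 1-2 | P3 2-3 | P4 3-4 | P6 4-5 | P2 5-6 | P3 6-7 | P4 7-8 | P5 8-9 | P6 9-10 | P2 10-11 | P3 11-12 | P5 12-13 | P6 13-14 | P2 14-15 | P3 15-16 | P6 16-17 | P2 17-18 | P3 18-19 | P6 19-20 | P3 20-21 | P6 21-24 |
Completion: P1=1  P2=18  P3=21  P4=8  P5=13  P6=24
Waiting = turnaround − burst: P1=0, P2=13, P3=15, P4=6, P5=6, P6=16
Total waiting = 0 + 13 + 15 + 6 + 6 + 16 = 56

56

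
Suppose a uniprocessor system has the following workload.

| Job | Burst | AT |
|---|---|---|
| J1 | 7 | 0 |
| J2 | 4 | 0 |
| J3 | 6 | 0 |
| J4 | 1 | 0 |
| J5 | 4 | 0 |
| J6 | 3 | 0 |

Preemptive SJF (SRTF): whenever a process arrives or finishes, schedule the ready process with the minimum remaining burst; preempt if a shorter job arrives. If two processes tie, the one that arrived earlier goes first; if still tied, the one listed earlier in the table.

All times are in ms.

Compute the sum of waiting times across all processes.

43

Timeline: | J4 0-1 | J6 1-4 | J2 4-8 | J5 8-12 | J3 12-18 | J1 18-25 |
Completion: J1=25  J2=8  J3=18  J4=1  J5=12  J6=4
Waiting = turnaround − burst: J1=18, J2=4, J3=12, J4=0, J5=8, J6=1
Total waiting = 18 + 4 + 12 + 0 + 8 + 1 = 43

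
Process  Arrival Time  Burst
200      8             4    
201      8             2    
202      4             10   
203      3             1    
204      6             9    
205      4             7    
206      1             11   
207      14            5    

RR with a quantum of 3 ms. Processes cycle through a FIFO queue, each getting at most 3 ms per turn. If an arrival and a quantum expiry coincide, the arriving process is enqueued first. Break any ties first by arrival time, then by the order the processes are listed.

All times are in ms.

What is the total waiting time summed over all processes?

Timeline: | idle 0-1 | 206 1-4 | 203 4-5 | 202 5-8 | 205 8-11 | 206 11-14 | 204 14-17 | 200 17-20 | 201 20-22 | 202 22-25 | 205 25-28 | 207 28-31 | 206 31-34 | 204 34-37 | 200 37-38 | 202 38-41 | 205 41-42 | 207 42-44 | 206 44-46 | 204 46-49 | 202 49-50 |
Completion: 200=38  201=22  202=50  203=5  204=49  205=42  206=46  207=44
Turnaround (C−A): 200=30  201=14  202=46  203=2  204=43  205=38  206=45  207=30
Waiting = turnaround − burst: 200=26, 201=12, 202=36, 203=1, 204=34, 205=31, 206=34, 207=25
Total waiting = 26 + 12 + 36 + 1 + 34 + 31 + 34 + 25 = 199

199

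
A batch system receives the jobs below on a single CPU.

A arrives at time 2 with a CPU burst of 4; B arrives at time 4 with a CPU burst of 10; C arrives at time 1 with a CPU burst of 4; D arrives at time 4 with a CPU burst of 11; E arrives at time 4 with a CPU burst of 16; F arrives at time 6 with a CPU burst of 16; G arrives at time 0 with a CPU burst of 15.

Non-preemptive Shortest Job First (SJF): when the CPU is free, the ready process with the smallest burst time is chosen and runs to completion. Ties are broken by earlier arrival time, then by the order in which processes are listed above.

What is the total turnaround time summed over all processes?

Timeline: | G 0-15 | C 15-19 | A 19-23 | B 23-33 | D 33-44 | E 44-60 | F 60-76 |
Completion: A=23  B=33  C=19  D=44  E=60  F=76  G=15
Turnaround = completion − arrival: A=21, B=29, C=18, D=40, E=56, F=70, G=15
Total turnaround = 21 + 29 + 18 + 40 + 56 + 70 + 15 = 249

249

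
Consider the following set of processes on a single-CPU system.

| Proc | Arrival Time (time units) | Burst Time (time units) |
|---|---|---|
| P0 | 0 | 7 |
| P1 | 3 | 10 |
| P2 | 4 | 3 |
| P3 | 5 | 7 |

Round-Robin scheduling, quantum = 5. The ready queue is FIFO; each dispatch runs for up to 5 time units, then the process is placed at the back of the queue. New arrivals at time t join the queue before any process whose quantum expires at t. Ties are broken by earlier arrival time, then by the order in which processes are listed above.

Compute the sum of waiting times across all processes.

46

Timeline: | P0 0-5 | P1 5-10 | P2 10-13 | P3 13-18 | P0 18-20 | P1 20-25 | P3 25-27 |
Completion: P0=20  P1=25  P2=13  P3=27
Waiting = turnaround − burst: P0=13, P1=12, P2=6, P3=15
Total waiting = 13 + 12 + 6 + 15 = 46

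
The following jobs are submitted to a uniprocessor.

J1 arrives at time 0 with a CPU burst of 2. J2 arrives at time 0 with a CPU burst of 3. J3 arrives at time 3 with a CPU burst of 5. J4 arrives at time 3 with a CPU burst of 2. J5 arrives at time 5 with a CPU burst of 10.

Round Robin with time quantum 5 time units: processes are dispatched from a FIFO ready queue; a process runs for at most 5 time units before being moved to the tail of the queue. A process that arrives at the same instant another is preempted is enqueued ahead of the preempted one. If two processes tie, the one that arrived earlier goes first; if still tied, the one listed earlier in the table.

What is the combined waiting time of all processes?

Schedule: | J1 0-2 | J2 2-5 | J3 5-10 | J4 10-12 | J5 12-22 |
Completion: J1=2  J2=5  J3=10  J4=12  J5=22
Turnaround (C−A): J1=2  J2=5  J3=7  J4=9  J5=17
Waiting = turnaround − burst: J1=0, J2=2, J3=2, J4=7, J5=7
Total waiting = 0 + 2 + 2 + 7 + 7 = 18

18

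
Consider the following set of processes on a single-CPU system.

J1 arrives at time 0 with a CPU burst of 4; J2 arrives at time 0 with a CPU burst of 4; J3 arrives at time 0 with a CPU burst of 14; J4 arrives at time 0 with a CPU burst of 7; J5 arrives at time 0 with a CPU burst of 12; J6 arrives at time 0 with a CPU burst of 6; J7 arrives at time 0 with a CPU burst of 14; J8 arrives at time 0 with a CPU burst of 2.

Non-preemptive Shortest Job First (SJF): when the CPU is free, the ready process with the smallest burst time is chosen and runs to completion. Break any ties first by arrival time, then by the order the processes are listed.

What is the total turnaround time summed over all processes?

Schedule: | J8 0-2 | J1 2-6 | J2 6-10 | J6 10-16 | J4 16-23 | J5 23-35 | J3 35-49 | J7 49-63 |
Completion: J1=6  J2=10  J3=49  J4=23  J5=35  J6=16  J7=63  J8=2
Turnaround (C−A): J1=6  J2=10  J3=49  J4=23  J5=35  J6=16  J7=63  J8=2
Turnaround = completion − arrival: J1=6, J2=10, J3=49, J4=23, J5=35, J6=16, J7=63, J8=2
Total turnaround = 6 + 10 + 49 + 23 + 35 + 16 + 63 + 2 = 204

204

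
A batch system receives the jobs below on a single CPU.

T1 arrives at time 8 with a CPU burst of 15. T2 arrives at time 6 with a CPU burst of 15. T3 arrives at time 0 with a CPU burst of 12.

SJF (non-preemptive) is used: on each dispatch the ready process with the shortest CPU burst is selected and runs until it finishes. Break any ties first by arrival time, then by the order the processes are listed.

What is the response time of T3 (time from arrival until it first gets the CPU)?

Gantt: | T3 0-12 | T2 12-27 | T1 27-42 |
Completion: T1=42  T2=27  T3=12
Response(T3) = first start − arrival = 0 − 0 = 0

0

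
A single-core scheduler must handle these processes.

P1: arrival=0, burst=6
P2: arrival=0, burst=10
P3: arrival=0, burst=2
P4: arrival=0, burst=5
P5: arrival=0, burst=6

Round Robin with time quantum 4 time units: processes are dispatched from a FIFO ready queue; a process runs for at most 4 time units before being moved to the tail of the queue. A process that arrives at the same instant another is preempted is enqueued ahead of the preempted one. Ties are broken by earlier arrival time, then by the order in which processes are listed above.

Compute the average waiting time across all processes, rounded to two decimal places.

Schedule: | P1 0-4 | P2 4-8 | P3 8-10 | P4 10-14 | P5 14-18 | P1 18-20 | P2 20-24 | P4 24-25 | P5 25-27 | P2 27-29 |
Completion: P1=20  P2=29  P3=10  P4=25  P5=27
Turnaround (C−A): P1=20  P2=29  P3=10  P4=25  P5=27
Waiting times: P1=14, P2=19, P3=8, P4=20, P5=21
Average waiting = (14+19+8+20+21) / 5 = 82/5 = 16.40

16.40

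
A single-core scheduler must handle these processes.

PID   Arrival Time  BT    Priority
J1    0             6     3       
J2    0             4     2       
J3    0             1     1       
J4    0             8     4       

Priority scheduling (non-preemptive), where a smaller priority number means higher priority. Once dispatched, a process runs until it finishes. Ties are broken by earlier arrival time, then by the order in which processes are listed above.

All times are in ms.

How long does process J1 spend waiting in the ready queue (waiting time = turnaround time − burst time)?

5

Schedule: | J3 0-1 | J2 1-5 | J1 5-11 | J4 11-19 |
Completion: J1=11  J2=5  J3=1  J4=19
Turnaround (C−A): J1=11  J2=5  J3=1  J4=19
Waiting(J1) = turnaround − burst = 11 − 6 = 5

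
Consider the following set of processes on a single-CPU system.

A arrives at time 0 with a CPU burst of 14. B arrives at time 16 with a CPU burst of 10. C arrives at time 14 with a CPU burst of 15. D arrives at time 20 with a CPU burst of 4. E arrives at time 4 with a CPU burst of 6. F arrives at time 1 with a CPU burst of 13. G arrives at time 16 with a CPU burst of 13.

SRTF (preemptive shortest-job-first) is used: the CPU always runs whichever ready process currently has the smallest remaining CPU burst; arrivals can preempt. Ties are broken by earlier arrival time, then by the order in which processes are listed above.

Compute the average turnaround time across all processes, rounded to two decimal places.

Gantt: | A 0-4 | E 4-10 | A 10-20 | D 20-24 | B 24-34 | F 34-47 | G 47-60 | C 60-75 |
Completion: A=20  B=34  C=75  D=24  E=10  F=47  G=60
Turnaround times: A=20, B=18, C=61, D=4, E=6, F=46, G=44
Average turnaround = (20+18+61+4+6+46+44) / 7 = 199/7 = 28.43

28.43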